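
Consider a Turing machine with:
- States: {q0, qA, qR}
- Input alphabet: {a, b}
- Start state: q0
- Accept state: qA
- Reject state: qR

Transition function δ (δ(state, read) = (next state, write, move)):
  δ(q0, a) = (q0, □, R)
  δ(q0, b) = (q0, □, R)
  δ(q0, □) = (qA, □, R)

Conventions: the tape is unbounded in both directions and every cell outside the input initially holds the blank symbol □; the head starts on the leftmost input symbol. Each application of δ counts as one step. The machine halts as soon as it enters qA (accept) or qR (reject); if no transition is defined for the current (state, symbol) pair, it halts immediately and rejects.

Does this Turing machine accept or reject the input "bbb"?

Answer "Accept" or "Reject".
Step 0: [q0]bbb (head at position 0)
Step 1: δ(q0, b) = (q0, □, R)  ⊢  □[q0]bb (head at position 1)
Step 2: δ(q0, b) = (q0, □, R)  ⊢  □□[q0]b (head at position 2)
Step 3: δ(q0, b) = (q0, □, R)  ⊢  □□□[q0]□ (head at position 3)
Step 4: δ(q0, □) = (qA, □, R)  ⊢  □□□□[qA]□ (head at position 4)
The machine is in qA, so it halts and accepts.

Final answer: Accept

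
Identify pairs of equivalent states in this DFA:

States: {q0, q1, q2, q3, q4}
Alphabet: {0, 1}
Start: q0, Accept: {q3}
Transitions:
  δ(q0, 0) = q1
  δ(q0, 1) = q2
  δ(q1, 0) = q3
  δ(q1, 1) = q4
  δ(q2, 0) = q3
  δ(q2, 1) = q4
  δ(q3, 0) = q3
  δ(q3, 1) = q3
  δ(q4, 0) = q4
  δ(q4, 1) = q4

Using the table-filling algorithm:
Round 0 – mark pairs where exactly one state is accepting: (q0,q3), (q1,q3), (q2,q3), (q3,q4)
Round 1 – newly marked: (q0,q1) [on 0: q1 vs q3, already marked]; (q0,q2) [on 0: q1 vs q3, already marked]; (q1,q4) [on 0: q3 vs q4, already marked]; (q2,q4) [on 0: q3 vs q4, already marked]
Round 2 – newly marked: (q0,q4) [on 0: q1 vs q4, already marked]
No further pairs can be marked.
(q1, q2) unmarked: δ(q1,0)=q3, δ(q2,0)=q3; δ(q1,1)=q4, δ(q2,1)=q4 → equivalent
Equivalent pairs: (q1, q2)

Final answer: Equivalent pairs: (q1, q2)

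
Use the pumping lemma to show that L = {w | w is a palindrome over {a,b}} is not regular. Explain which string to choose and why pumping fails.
Language: L = {w | w is a palindrome over {a,b}} (strings that read the same forwards and backwards)
Step 1: Assume for contradiction that L is regular, with pumping length p.
Step 2: Choose s = a^p b a^p. Then s ∈ L (it reads the same forwards and backwards) and |s| ≥ p.
Step 3: Consider any decomposition s = xyz with |xy| ≤ p and |y| > 0. Since |xy| ≤ p and the first p symbols of s are all a's, y = a^k for some k with 1 ≤ k ≤ p.
Step 4: Pumping up (i = 2): xy²z = a^(p+k) b a^p. Its reverse is a^p b a^(p+k) ≠ a^(p+k) b a^p (the single b is no longer in the middle), so xy²z is not a palindrome and xy²z ∉ L.
This contradicts the pumping lemma, so L is not regular.

Final answer: Choose s = a^p b a^p. Since |xy| ≤ p, y = a^k with k ≥ 1. Then xy²z = a^(p+k) b a^p is not a palindrome, so ∉ L.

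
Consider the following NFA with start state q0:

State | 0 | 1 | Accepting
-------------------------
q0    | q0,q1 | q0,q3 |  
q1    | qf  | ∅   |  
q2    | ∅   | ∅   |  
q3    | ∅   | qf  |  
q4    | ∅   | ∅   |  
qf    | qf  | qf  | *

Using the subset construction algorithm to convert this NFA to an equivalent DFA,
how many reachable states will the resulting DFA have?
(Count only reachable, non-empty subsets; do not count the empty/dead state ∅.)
Start subset: {q0}
{q0}: on 0 → {q0, q1}, on 1 → {q0, q3}
{q0, q1}: on 0 → {q0, q1, qf}, on 1 → {q0, q3}
{q0, q3}: on 0 → {q0, q1}, on 1 → {q0, q3, qf}
{q0, q1, qf}: on 0 → {q0, q1, qf}, on 1 → {q0, q3, qf}
{q0, q3, qf}: on 0 → {q0, q1, qf}, on 1 → {q0, q3, qf}
Reachable non-empty subsets: {q0}, {q0, q1}, {q0, q3}, {q0, q1, qf}, {q0, q3, qf} — 5 in total.

Final answer: 5 states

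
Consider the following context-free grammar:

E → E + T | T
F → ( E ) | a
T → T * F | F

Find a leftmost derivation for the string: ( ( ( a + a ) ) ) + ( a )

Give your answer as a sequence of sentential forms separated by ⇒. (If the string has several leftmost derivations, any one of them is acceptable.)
Start with E.
Step 1: the leftmost non-terminal is E; apply E → E + T:  E + T
Step 2: the leftmost non-terminal is E; apply E → T:  T + T
Step 3: the leftmost non-terminal is T; apply T → F:  F + T
Step 4: the leftmost non-terminal is F; apply F → ( E ):  ( E ) + T
Step 5: the leftmost non-terminal is E; apply E → T:  ( T ) + T
Step 6: the leftmost non-terminal is T; apply T → F:  ( F ) + T
Step 7: the leftmost non-terminal is F; apply F → ( E ):  ( ( E ) ) + T
Step 8: the leftmost non-terminal is E; apply E → T:  ( ( T ) ) + T
Step 9: the leftmost non-terminal is T; apply T → F:  ( ( F ) ) + T
Step 10: the leftmost non-terminal is F; apply F → ( E ):  ( ( ( E ) ) ) + T
Step 11: the leftmost non-terminal is E; apply E → E + T:  ( ( ( E + T ) ) ) + T
Step 12: the leftmost non-terminal is E; apply E → T:  ( ( ( T + T ) ) ) + T
Step 13: the leftmost non-terminal is T; apply T → F:  ( ( ( F + T ) ) ) + T
Step 14: the leftmost non-terminal is F; apply F → a:  ( ( ( a + T ) ) ) + T
Step 15: the leftmost non-terminal is T; apply T → F:  ( ( ( a + F ) ) ) + T
Step 16: the leftmost non-terminal is F; apply F → a:  ( ( ( a + a ) ) ) + T
Step 17: the leftmost non-terminal is T; apply T → F:  ( ( ( a + a ) ) ) + F
Step 18: the leftmost non-terminal is F; apply F → ( E ):  ( ( ( a + a ) ) ) + ( E )
Step 19: the leftmost non-terminal is E; apply E → T:  ( ( ( a + a ) ) ) + ( T )
Step 20: the leftmost non-terminal is T; apply T → F:  ( ( ( a + a ) ) ) + ( F )
Step 21: the leftmost non-terminal is F; apply F → a:  ( ( ( a + a ) ) ) + ( a )

Final answer: E ⇒ E + T ⇒ T + T ⇒ F + T ⇒ ( E ) + T ⇒ ( T ) + T ⇒ ( F ) + T ⇒ ( ( E ) ) + T ⇒ ( ( T ) ) + T ⇒ ( ( F ) ) + T ⇒ ( ( ( E ) ) ) + T ⇒ ( ( ( E + T ) ) ) + T ⇒ ( ( ( T + T ) ) ) + T ⇒ ( ( ( F + T ) ) ) + T ⇒ ( ( ( a + T ) ) ) + T ⇒ ( ( ( a + F ) ) ) + T ⇒ ( ( ( a + a ) ) ) + T ⇒ ( ( ( a + a ) ) ) + F ⇒ ( ( ( a + a ) ) ) + ( E ) ⇒ ( ( ( a + a ) ) ) + ( T ) ⇒ ( ( ( a + a ) ) ) + ( F ) ⇒ ( ( ( a + a ) ) ) + ( a )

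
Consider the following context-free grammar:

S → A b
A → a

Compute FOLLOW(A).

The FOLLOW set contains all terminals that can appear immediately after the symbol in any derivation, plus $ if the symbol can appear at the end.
A occurs only in S → A b, where it is immediately followed by the terminal b. So FOLLOW(A) = {b}.

Final answer: {b}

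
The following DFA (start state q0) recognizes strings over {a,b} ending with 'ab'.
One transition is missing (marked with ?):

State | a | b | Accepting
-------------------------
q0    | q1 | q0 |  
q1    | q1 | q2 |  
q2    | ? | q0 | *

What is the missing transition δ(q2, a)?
q1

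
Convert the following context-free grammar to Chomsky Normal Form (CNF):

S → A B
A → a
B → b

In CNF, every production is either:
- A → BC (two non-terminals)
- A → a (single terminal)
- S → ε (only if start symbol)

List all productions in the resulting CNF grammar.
The grammar has no ε-productions or unit productions to eliminate.
S → A B is already in CNF (two non-terminals) – keep it.
A → a is already in CNF (single terminal) – keep it.
B → b is already in CNF (single terminal) – keep it.
Resulting CNF grammar (3 productions): A → a; B → b; S → A B

Final answer: A → a; B → b; S → A B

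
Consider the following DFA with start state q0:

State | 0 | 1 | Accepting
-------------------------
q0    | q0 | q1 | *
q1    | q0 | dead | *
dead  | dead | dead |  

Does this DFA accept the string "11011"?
Start in q0.
Read '1': q0 → q1
Read '1': q1 → dead
Read '0': dead → dead
Read '1': dead → dead
Read '1': dead → dead
Final state dead is not accepting, so the string is rejected.

Final answer: No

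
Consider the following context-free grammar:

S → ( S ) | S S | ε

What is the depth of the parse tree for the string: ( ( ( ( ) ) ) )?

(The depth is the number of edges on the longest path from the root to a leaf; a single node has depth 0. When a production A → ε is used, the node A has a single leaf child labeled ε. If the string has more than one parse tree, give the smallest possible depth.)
The string is 4 nested pairs. The shallowest parse tree applies S → ( S ) 4 times (one node per nested pair, each a child of the previous) and then S → ε in the middle.
S nodes at depths 0..4, ε leaf at depth 5; parentheses leaves are at depths 1..4.
(Using S → S S with an S → ε child anywhere only adds levels, so it cannot give a shallower tree.)
Depth = 5.

Final answer: 5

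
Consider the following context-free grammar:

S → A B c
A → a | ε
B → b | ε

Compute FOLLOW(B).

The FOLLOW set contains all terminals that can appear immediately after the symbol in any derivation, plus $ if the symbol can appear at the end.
B occurs in S → A B c, immediately followed by the terminal c. So FOLLOW(B) = {c}.

Final answer: {c}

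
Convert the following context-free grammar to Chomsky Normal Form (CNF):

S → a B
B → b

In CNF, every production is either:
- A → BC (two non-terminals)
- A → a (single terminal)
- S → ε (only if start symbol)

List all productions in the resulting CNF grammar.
The grammar has no ε-productions or unit productions to eliminate.
S → a B has terminal a in a right-hand side of length ≥ 2: introduce T_a → a and use T_a in place of a.
B → b is already in CNF (single terminal) – keep it.
S → a B becomes S → T_a B.
Resulting CNF grammar (3 productions): T_a → a; B → b; S → T_a B

Final answer: T_a → a; B → b; S → T_a B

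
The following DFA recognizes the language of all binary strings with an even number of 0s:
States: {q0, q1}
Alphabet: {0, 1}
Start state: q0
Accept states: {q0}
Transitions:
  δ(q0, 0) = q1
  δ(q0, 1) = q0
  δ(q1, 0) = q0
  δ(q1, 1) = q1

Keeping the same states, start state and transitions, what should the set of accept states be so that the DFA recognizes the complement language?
The DFA is complete (every state has a transition on every symbol), so the complement
is recognized by the same DFA with accepting and non-accepting states swapped.
Original accept states: {q0}
Complement accept states = All states - Original accept states
= {q0, q1} - {q0}
= {q1}
Complement language: strings with an ODD number of 0s

Final answer: {q1}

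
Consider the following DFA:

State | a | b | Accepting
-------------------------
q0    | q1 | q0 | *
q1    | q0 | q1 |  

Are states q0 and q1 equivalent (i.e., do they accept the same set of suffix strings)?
Try the suffix ε (the empty string).
From q0: q0 — accepting.
From q1: q1 — not accepting.
The two states disagree on this suffix, so they are not equivalent.

Final answer: No. Distinguishing string: ε (the empty string) - accepted from q0 but not from q1.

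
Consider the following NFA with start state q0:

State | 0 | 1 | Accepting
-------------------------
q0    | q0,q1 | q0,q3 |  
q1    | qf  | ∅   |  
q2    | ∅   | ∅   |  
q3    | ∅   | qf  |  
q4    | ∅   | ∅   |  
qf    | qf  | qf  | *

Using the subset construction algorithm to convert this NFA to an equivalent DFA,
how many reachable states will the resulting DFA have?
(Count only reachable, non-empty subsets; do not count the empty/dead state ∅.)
Start subset: {q0}
{q0}: on 0 → {q0, q1}, on 1 → {q0, q3}
{q0, q1}: on 0 → {q0, q1, qf}, on 1 → {q0, q3}
{q0, q3}: on 0 → {q0, q1}, on 1 → {q0, q3, qf}
{q0, q1, qf}: on 0 → {q0, q1, qf}, on 1 → {q0, q3, qf}
{q0, q3, qf}: on 0 → {q0, q1, qf}, on 1 → {q0, q3, qf}
Reachable non-empty subsets: {q0}, {q0, q1}, {q0, q3}, {q0, q1, qf}, {q0, q3, qf} — 5 in total.

Final answer: 5 states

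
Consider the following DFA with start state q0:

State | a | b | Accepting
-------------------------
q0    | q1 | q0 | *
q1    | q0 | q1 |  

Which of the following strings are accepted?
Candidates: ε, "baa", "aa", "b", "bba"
ε: q0; q0 is accepting → accepted
"baa": q0 → q0 → q1 → q0; q0 is accepting → accepted
"aa": q0 → q1 → q0; q0 is accepting → accepted
"b": q0 → q0; q0 is accepting → accepted
"bba": q0 → q0 → q0 → q1; q1 is not accepting → rejected

Final answer: ε, "baa", "aa", "b"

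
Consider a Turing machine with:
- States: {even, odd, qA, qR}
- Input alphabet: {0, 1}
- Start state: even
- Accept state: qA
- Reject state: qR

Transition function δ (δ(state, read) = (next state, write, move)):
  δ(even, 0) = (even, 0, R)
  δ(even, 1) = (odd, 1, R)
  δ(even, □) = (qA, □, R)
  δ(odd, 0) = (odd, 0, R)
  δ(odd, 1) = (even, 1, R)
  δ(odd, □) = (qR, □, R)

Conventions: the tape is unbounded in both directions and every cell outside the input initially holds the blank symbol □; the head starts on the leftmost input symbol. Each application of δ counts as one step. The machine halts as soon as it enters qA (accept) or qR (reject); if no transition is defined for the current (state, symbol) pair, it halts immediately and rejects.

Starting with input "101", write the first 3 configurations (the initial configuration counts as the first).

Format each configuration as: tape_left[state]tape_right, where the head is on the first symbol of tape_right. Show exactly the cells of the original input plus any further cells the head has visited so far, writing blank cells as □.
Step 0: [even]101 (head at position 0)
Step 1: δ(even, 1) = (odd, 1, R)  ⊢  1[odd]01 (head at position 1)
Step 2: δ(odd, 0) = (odd, 0, R)  ⊢  10[odd]1 (head at position 2)

Final answer: [even]101 ⊢ 1[odd]01 ⊢ 10[odd]1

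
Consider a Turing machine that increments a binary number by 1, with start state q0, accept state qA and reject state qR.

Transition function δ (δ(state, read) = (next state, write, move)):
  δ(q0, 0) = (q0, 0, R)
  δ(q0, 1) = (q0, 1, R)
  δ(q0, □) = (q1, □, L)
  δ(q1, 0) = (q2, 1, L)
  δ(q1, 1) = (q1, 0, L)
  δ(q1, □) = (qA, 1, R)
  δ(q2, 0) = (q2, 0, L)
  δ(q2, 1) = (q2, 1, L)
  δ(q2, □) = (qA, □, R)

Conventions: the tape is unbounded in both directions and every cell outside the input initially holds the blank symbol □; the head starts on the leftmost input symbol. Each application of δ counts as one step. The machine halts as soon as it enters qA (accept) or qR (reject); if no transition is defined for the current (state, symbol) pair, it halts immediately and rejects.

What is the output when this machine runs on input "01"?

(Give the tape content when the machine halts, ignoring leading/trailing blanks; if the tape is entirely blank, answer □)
Step 0: [q0]01 (head at position 0)
Step 1: δ(q0, 0) = (q0, 0, R)  ⊢  0[q0]1 (head at position 1)
Step 2: δ(q0, 1) = (q0, 1, R)  ⊢  01[q0]□ (head at position 2)
Step 3: δ(q0, □) = (q1, □, L)  ⊢  0[q1]1□ (head at position 1)
Step 4: δ(q1, 1) = (q1, 0, L)  ⊢  [q1]00□ (head at position 0)
Step 5: δ(q1, 0) = (q2, 1, L)  ⊢  [q2]□10□ (head at position -1)
Step 6: δ(q2, □) = (qA, □, R)  ⊢  □[qA]10□ (head at position 0)
The machine is in qA, so it halts and accepts.
Tape content when halted (ignoring surrounding blanks): 10

Final answer: Output: 10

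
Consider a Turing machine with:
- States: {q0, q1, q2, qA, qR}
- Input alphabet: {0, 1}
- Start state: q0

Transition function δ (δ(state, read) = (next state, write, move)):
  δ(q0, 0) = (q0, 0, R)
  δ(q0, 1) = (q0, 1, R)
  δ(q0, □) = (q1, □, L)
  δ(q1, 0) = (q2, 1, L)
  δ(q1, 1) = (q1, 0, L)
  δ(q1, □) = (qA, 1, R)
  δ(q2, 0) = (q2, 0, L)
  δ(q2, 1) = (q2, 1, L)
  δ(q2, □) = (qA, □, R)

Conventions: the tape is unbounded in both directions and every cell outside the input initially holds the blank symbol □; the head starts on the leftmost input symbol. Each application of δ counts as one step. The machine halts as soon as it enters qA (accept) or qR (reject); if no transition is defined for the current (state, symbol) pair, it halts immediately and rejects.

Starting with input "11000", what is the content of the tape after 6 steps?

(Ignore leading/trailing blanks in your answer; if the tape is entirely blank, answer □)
Step 0: [q0]11000 (head at position 0)
Step 1: δ(q0, 1) = (q0, 1, R)  ⊢  1[q0]1000 (head at position 1)
Step 2: δ(q0, 1) = (q0, 1, R)  ⊢  11[q0]000 (head at position 2)
Step 3: δ(q0, 0) = (q0, 0, R)  ⊢  110[q0]00 (head at position 3)
Step 4: δ(q0, 0) = (q0, 0, R)  ⊢  1100[q0]0 (head at position 4)
Step 5: δ(q0, 0) = (q0, 0, R)  ⊢  11000[q0]□ (head at position 5)
Step 6: δ(q0, □) = (q1, □, L)  ⊢  1100[q1]0□ (head at position 4)
Tape after 6 steps (ignoring surrounding blanks): 11000

Final answer: Tape: 11000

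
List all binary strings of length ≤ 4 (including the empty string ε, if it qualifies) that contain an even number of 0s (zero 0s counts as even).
Checking every binary string of length 0 to 4:
  Length 0: accepted: ε | rejected: (none)
  Length 1: accepted: 1 | rejected: 0
  Length 2: accepted: 00, 11 | rejected: 01, 10
  Length 3: accepted: 001, 010, 100, 111 | rejected: 000, 011, 101, 110
  Length 4: accepted: 0000, 0011, 0101, 0110, 1001, 1010, 1100, 1111 | rejected: 0001, 0010, 0100, 0111, 1000, 1011, 1101, 1110
Total: 16 string(s).

Final answer: ε, 1, 00, 11, 001, 010, 100, 111, 0000, 0011, 0101, 0110, 1001, 1010, 1100, 1111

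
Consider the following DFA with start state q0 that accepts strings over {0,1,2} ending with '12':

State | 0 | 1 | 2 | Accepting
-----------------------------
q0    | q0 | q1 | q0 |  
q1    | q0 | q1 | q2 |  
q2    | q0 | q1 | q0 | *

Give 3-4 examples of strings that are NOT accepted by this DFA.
Any strings that end in a non-accepting state work; for example:
"0101": q0 → q0 → q1 → q0 → q1; q1 is not accepting → rejected
"1110": q0 → q1 → q1 → q1 → q0; q0 is not accepting → rejected
"1222": q0 → q1 → q2 → q0 → q0; q0 is not accepting → rejected
"2202": q0 → q0 → q0 → q0 → q0; q0 is not accepting → rejected

Final answer: "0101", "1110", "1222", "2202"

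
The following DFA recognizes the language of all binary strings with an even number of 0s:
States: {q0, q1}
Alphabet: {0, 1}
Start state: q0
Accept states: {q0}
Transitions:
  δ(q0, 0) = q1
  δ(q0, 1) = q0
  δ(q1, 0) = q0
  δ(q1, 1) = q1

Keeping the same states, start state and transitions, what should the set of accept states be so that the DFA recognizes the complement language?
The DFA is complete (every state has a transition on every symbol), so the complement
is recognized by the same DFA with accepting and non-accepting states swapped.
Original accept states: {q0}
Complement accept states = All states - Original accept states
= {q0, q1} - {q0}
= {q1}
Complement language: strings with an ODD number of 0s

Final answer: {q1}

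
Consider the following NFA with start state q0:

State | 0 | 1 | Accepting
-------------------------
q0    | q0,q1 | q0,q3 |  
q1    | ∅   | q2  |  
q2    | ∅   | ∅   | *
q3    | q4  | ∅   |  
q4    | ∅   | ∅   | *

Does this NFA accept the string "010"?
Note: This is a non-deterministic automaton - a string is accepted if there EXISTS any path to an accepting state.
Track the set of states the NFA could be in: start {q0}
Read '0': {q0} → {q0, q1}
Read '1': {q0, q1} → {q0, q2, q3}
Read '0': {q0, q2, q3} → {q0, q1, q4}
Final set {q0, q1, q4} contains accepting state(s) {q4} → accepted.

Final answer: Yes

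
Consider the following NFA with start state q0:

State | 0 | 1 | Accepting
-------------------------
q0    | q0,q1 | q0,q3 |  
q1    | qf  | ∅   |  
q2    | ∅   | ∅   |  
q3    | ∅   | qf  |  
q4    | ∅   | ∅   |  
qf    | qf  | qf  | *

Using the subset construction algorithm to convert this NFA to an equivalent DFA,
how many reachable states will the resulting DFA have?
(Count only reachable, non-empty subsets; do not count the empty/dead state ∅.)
Start subset: {q0}
{q0}: on 0 → {q0, q1}, on 1 → {q0, q3}
{q0, q1}: on 0 → {q0, q1, qf}, on 1 → {q0, q3}
{q0, q3}: on 0 → {q0, q1}, on 1 → {q0, q3, qf}
{q0, q1, qf}: on 0 → {q0, q1, qf}, on 1 → {q0, q3, qf}
{q0, q3, qf}: on 0 → {q0, q1, qf}, on 1 → {q0, q3, qf}
Reachable non-empty subsets: {q0}, {q0, q1}, {q0, q3}, {q0, q1, qf}, {q0, q3, qf} — 5 in total.

Final answer: 5 states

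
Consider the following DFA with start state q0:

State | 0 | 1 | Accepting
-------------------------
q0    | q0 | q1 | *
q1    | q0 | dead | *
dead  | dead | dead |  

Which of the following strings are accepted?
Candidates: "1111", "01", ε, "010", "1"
"1111": q0 → q1 → dead → dead → dead; dead is not accepting → rejected
"01": q0 → q0 → q1; q1 is accepting → accepted
ε: q0; q0 is accepting → accepted
"010": q0 → q0 → q1 → q0; q0 is accepting → accepted
"1": q0 → q1; q1 is accepting → accepted

Final answer: "01", ε, "010", "1"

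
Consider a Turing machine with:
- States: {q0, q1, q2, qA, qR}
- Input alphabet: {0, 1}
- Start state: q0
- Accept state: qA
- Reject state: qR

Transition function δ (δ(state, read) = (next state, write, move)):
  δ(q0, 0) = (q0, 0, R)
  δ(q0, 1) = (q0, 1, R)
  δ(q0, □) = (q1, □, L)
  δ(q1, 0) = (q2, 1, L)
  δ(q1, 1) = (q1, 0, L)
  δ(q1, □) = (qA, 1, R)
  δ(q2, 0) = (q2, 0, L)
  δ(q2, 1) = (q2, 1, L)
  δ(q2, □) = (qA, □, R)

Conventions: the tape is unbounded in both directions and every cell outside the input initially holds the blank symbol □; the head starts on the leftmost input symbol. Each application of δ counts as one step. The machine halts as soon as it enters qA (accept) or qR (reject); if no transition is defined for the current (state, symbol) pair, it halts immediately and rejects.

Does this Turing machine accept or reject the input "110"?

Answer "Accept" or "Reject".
Step 0: [q0]110 (head at position 0)
Step 1: δ(q0, 1) = (q0, 1, R)  ⊢  1[q0]10 (head at position 1)
Step 2: δ(q0, 1) = (q0, 1, R)  ⊢  11[q0]0 (head at position 2)
Step 3: δ(q0, 0) = (q0, 0, R)  ⊢  110[q0]□ (head at position 3)
Step 4: δ(q0, □) = (q1, □, L)  ⊢  11[q1]0□ (head at position 2)
Step 5: δ(q1, 0) = (q2, 1, L)  ⊢  1[q2]11□ (head at position 1)
Step 6: δ(q2, 1) = (q2, 1, L)  ⊢  [q2]111□ (head at position 0)
Step 7: δ(q2, 1) = (q2, 1, L)  ⊢  [q2]□111□ (head at position -1)
Step 8: δ(q2, □) = (qA, □, R)  ⊢  □[qA]111□ (head at position 0)
The machine is in qA, so it halts and accepts.

Final answer: Accept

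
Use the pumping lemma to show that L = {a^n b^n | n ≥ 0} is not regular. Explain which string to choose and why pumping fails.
Language: L = {a^n b^n | n ≥ 0} (equal numbers of a's followed by b's)
Step 1: Assume for contradiction that L is regular, with pumping length p.
Step 2: Choose s = a^p b^p. Then s ∈ L (it has p a's followed by p b's) and |s| ≥ p.
Step 3: Consider any decomposition s = xyz with |xy| ≤ p and |y| > 0. Since |xy| ≤ p and the first p symbols of s are all a's, y = a^k for some k with 1 ≤ k ≤ p.
Step 4: Pumping up (i = 2): xy²z = a^(p+k) b^p, which has more a's than b's, so xy²z ∉ L.
This contradicts the pumping lemma, so L is not regular.

Final answer: Choose s = a^p b^p. Since |xy| ≤ p, y = a^k with k ≥ 1. Then xy²z = a^(p+k) b^p ∉ L.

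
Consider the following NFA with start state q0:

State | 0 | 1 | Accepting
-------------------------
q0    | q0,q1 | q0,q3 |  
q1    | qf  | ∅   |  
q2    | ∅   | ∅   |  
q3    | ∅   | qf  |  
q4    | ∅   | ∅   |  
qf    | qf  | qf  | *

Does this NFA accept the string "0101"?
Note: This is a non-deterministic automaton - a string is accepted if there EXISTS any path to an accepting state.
Track the set of states the NFA could be in: start {q0}
Read '0': {q0} → {q0, q1}
Read '1': {q0, q1} → {q0, q3}
Read '0': {q0, q3} → {q0, q1}
Read '1': {q0, q1} → {q0, q3}
Final set {q0, q3} contains no accepting state → rejected.

Final answer: No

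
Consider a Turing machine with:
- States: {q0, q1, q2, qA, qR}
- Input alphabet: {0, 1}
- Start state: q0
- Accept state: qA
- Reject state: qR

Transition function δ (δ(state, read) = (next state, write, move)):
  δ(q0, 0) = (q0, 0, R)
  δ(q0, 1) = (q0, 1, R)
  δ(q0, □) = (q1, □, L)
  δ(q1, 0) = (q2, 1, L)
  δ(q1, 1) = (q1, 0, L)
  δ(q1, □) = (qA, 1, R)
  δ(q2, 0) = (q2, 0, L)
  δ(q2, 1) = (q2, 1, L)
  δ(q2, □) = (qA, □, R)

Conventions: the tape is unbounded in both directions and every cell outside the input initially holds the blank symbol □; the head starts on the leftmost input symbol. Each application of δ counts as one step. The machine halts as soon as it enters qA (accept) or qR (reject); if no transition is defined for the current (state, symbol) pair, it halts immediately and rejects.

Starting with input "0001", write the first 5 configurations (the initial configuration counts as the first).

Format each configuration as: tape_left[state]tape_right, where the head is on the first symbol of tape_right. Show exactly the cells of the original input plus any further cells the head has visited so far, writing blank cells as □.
Step 0: [q0]0001 (head at position 0)
Step 1: δ(q0, 0) = (q0, 0, R)  ⊢  0[q0]001 (head at position 1)
Step 2: δ(q0, 0) = (q0, 0, R)  ⊢  00[q0]01 (head at position 2)
Step 3: δ(q0, 0) = (q0, 0, R)  ⊢  000[q0]1 (head at position 3)
Step 4: δ(q0, 1) = (q0, 1, R)  ⊢  0001[q0]□ (head at position 4)

Final answer: [q0]0001 ⊢ 0[q0]001 ⊢ 00[q0]01 ⊢ 000[q0]1 ⊢ 0001[q0]□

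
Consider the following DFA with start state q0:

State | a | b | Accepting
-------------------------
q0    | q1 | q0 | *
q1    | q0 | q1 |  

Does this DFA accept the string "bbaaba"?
Start in q0.
Read 'b': q0 → q0
Read 'b': q0 → q0
Read 'a': q0 → q1
Read 'a': q1 → q0
Read 'b': q0 → q0
Read 'a': q0 → q1
Final state q1 is not accepting, so the string is rejected.

Final answer: No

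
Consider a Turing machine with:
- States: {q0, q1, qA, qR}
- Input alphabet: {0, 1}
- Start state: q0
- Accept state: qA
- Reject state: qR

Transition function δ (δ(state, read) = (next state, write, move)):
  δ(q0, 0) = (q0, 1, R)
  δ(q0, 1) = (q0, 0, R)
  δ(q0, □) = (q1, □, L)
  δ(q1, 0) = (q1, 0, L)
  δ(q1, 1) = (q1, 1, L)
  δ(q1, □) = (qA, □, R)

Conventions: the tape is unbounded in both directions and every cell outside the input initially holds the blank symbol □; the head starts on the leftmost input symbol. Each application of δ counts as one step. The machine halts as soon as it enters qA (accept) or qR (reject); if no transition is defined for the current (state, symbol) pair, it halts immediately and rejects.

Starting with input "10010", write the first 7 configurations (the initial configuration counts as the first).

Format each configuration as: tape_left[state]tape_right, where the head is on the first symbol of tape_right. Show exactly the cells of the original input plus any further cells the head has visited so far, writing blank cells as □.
Step 0: [q0]10010 (head at position 0)
Step 1: δ(q0, 1) = (q0, 0, R)  ⊢  0[q0]0010 (head at position 1)
Step 2: δ(q0, 0) = (q0, 1, R)  ⊢  01[q0]010 (head at position 2)
Step 3: δ(q0, 0) = (q0, 1, R)  ⊢  011[q0]10 (head at position 3)
Step 4: δ(q0, 1) = (q0, 0, R)  ⊢  0110[q0]0 (head at position 4)
Step 5: δ(q0, 0) = (q0, 1, R)  ⊢  01101[q0]□ (head at position 5)
Step 6: δ(q0, □) = (q1, □, L)  ⊢  0110[q1]1□ (head at position 4)

Final answer: [q0]10010 ⊢ 0[q0]0010 ⊢ 01[q0]010 ⊢ 011[q0]10 ⊢ 0110[q0]0 ⊢ 01101[q0]□ ⊢ 0110[q1]1□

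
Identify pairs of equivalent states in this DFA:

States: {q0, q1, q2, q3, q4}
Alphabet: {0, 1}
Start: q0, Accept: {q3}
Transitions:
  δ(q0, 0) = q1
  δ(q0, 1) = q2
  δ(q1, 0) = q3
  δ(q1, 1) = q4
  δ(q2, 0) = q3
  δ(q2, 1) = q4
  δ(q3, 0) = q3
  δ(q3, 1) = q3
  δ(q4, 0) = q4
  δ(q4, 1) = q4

Using the table-filling algorithm:
Round 0 – mark pairs where exactly one state is accepting: (q0,q3), (q1,q3), (q2,q3), (q3,q4)
Round 1 – newly marked: (q0,q1) [on 0: q1 vs q3, already marked]; (q0,q2) [on 0: q1 vs q3, already marked]; (q1,q4) [on 0: q3 vs q4, already marked]; (q2,q4) [on 0: q3 vs q4, already marked]
Round 2 – newly marked: (q0,q4) [on 0: q1 vs q4, already marked]
No further pairs can be marked.
(q1, q2) unmarked: δ(q1,0)=q3, δ(q2,0)=q3; δ(q1,1)=q4, δ(q2,1)=q4 → equivalent
Equivalent pairs: (q1, q2)

Final answer: Equivalent pairs: (q1, q2)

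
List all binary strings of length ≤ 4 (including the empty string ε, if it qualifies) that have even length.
Checking every binary string of length 0 to 4:
  Length 0: accepted: ε | rejected: (none)
  Length 1: accepted: (none) | rejected: 0, 1
  Length 2: accepted: 00, 01, 10, 11 | rejected: (none)
  Length 3: accepted: (none) | rejected: 000, 001, 010, 011, 100, 101, 110, 111
  Length 4: accepted: 0000, 0001, 0010, 0011, 0100, 0101, 0110, 0111, 1000, 1001, 1010, 1011, 1100, 1101, 1110, 1111 | rejected: (none)
Total: 21 string(s).

Final answer: ε, 00, 01, 10, 11, 0000, 0001, 0010, 0011, 0100, 0101, 0110, 0111, 1000, 1001, 1010, 1011, 1100, 1101, 1110, 1111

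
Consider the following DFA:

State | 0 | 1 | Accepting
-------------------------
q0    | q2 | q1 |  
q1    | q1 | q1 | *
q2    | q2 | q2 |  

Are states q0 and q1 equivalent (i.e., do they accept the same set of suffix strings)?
Try the suffix ε (the empty string).
From q0: q0 — not accepting.
From q1: q1 — accepting.
The two states disagree on this suffix, so they are not equivalent.

Final answer: No. Distinguishing string: ε (the empty string) - accepted from q1 but not from q0.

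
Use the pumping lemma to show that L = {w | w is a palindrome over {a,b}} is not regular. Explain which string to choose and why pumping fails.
Language: L = {w | w is a palindrome over {a,b}} (strings that read the same forwards and backwards)
Step 1: Assume for contradiction that L is regular, with pumping length p.
Step 2: Choose s = a^p b a^p. Then s ∈ L (it reads the same forwards and backwards) and |s| ≥ p.
Step 3: Consider any decomposition s = xyz with |xy| ≤ p and |y| > 0. Since |xy| ≤ p and the first p symbols of s are all a's, y = a^k for some k with 1 ≤ k ≤ p.
Step 4: Pumping up (i = 2): xy²z = a^(p+k) b a^p. Its reverse is a^p b a^(p+k) ≠ a^(p+k) b a^p (the single b is no longer in the middle), so xy²z is not a palindrome and xy²z ∉ L.
This contradicts the pumping lemma, so L is not regular.

Final answer: Choose s = a^p b a^p. Since |xy| ≤ p, y = a^k with k ≥ 1. Then xy²z = a^(p+k) b a^p is not a palindrome, so ∉ L.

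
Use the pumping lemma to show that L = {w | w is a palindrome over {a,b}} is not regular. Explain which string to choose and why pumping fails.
Language: L = {w | w is a palindrome over {a,b}} (strings that read the same forwards and backwards)
Step 1: Assume for contradiction that L is regular, with pumping length p.
Step 2: Choose s = a^p b a^p. Then s ∈ L (it reads the same forwards and backwards) and |s| ≥ p.
Step 3: Consider any decomposition s = xyz with |xy| ≤ p and |y| > 0. Since |xy| ≤ p and the first p symbols of s are all a's, y = a^k for some k with 1 ≤ k ≤ p.
Step 4: Pumping up (i = 2): xy²z = a^(p+k) b a^p. Its reverse is a^p b a^(p+k) ≠ a^(p+k) b a^p (the single b is no longer in the middle), so xy²z is not a palindrome and xy²z ∉ L.
This contradicts the pumping lemma, so L is not regular.

Final answer: Choose s = a^p b a^p. Since |xy| ≤ p, y = a^k with k ≥ 1. Then xy²z = a^(p+k) b a^p is not a palindrome, so ∉ L.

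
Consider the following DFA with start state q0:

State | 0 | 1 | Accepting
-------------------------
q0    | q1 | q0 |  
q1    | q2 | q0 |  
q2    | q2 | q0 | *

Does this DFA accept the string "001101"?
Start in q0.
Read '0': q0 → q1
Read '0': q1 → q2
Read '1': q2 → q0
Read '1': q0 → q0
Read '0': q0 → q1
Read '1': q1 → q0
Final state q0 is not accepting, so the string is rejected.

Final answer: No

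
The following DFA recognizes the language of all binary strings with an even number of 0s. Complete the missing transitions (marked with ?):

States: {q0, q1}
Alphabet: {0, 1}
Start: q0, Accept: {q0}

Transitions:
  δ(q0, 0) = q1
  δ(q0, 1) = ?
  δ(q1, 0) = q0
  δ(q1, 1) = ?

What each state remembers (consistent with the given transitions and accept states):
  q0: an even number of 0s has been read so far
  q1: an odd number of 0s has been read so far
Filling in the missing entries:
  δ(q0, 1): in q0 (an even number of 0s has been read so far), after reading 1 we have: an even number of 0s has been read so far → q0
  δ(q1, 1): in q1 (an odd number of 0s has been read so far), after reading 1 we have: an odd number of 0s has been read so far → q1

Final answer: δ(q0, 1) = q0; δ(q1, 1) = q1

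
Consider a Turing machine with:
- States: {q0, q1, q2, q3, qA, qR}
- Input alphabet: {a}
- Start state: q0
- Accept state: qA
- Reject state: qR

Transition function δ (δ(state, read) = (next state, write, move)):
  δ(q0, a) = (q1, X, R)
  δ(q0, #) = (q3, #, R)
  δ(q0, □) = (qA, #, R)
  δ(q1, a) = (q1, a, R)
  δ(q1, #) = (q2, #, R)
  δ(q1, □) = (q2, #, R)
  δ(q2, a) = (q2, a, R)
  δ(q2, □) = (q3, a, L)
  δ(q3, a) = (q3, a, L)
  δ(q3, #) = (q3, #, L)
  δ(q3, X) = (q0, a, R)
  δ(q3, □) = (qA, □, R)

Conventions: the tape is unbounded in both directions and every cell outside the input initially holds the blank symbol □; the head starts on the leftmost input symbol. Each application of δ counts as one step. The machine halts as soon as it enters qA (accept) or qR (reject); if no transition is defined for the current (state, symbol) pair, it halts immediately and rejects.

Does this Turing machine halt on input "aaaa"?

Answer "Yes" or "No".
Trace (configuration after each step, as tape_left[state]tape_right with head position):
Step 0: [q0]aaaa (head at position 0)
Step 1: X[q1]aaa (head 1)
Step 2: Xa[q1]aa (head 2)
Step 3: Xaa[q1]a (head 3)
Step 4: Xaaa[q1]□ (head 4)
Step 5: Xaaa#[q2]□ (head 5)
Step 6: Xaaa[q3]#a (head 4)
Step 7: Xaa[q3]a#a (head 3)
Step 8: Xa[q3]aa#a (head 2)
Step 9: X[q3]aaa#a (head 1)
Step 10: [q3]Xaaa#a (head 0)
Step 11: a[q0]aaa#a (head 1)
Step 12: aX[q1]aa#a (head 2)
Step 13: aXa[q1]a#a (head 3)
Step 14: aXaa[q1]#a (head 4)
Step 15: aXaa#[q2]a (head 5)
Step 16: aXaa#a[q2]□ (head 6)
Step 17: aXaa#[q3]aa (head 5)
Step 18: aXaa[q3]#aa (head 4)
Step 19: aXa[q3]a#aa (head 3)
Step 20: aX[q3]aa#aa (head 2)
Step 21: a[q3]Xaa#aa (head 1)
Step 22: aa[q0]aa#aa (head 2)
Step 23: aaX[q1]a#aa (head 3)
Step 24: aaXa[q1]#aa (head 4)
Step 25: aaXa#[q2]aa (head 5)
Step 26: aaXa#a[q2]a (head 6)
Step 27: aaXa#aa[q2]□ (head 7)
Step 28: aaXa#a[q3]aa (head 6)
Step 29: aaXa#[q3]aaa (head 5)
Step 30: aaXa[q3]#aaa (head 4)
Step 31: aaX[q3]a#aaa (head 3)
Step 32: aa[q3]Xa#aaa (head 2)
Step 33: aaa[q0]a#aaa (head 3)
Step 34: aaaX[q1]#aaa (head 4)
Step 35: aaaX#[q2]aaa (head 5)
Step 36: aaaX#a[q2]aa (head 6)
Step 37: aaaX#aa[q2]a (head 7)
Step 38: aaaX#aaa[q2]□ (head 8)
Step 39: aaaX#aa[q3]aa (head 7)
Step 40: aaaX#a[q3]aaa (head 6)
Step 41: aaaX#[q3]aaaa (head 5)
Step 42: aaaX[q3]#aaaa (head 4)
Step 43: aaa[q3]X#aaaa (head 3)
Step 44: aaaa[q0]#aaaa (head 4)
Step 45: aaaa#[q3]aaaa (head 5)
Step 46: aaaa[q3]#aaaa (head 4)
Step 47: aaa[q3]a#aaaa (head 3)
Step 48: aa[q3]aa#aaaa (head 2)
Step 49: a[q3]aaa#aaaa (head 1)
Step 50: [q3]aaaa#aaaa (head 0)
Step 51: [q3]□aaaa#aaaa (head -1)
Step 52: □[qA]aaaa#aaaa (head 0)
The machine is in qA, so it halts and accepts.
It halts after 52 steps.

Final answer: Yes - halts after 52 steps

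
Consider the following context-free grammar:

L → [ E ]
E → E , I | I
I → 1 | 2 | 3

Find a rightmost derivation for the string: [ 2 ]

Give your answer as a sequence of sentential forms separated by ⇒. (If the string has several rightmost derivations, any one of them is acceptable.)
Start with L.
Step 1: the rightmost non-terminal is L; apply L → [ E ]:  [ E ]
Step 2: the rightmost non-terminal is E; apply E → I:  [ I ]
Step 3: the rightmost non-terminal is I; apply I → 2:  [ 2 ]

Final answer: L ⇒ [ E ] ⇒ [ I ] ⇒ [ 2 ]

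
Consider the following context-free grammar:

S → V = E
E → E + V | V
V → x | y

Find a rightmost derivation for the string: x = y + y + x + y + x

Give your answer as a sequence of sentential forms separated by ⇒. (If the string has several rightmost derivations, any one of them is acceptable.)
Start with S.
Step 1: the rightmost non-terminal is S; apply S → V = E:  V = E
Step 2: the rightmost non-terminal is E; apply E → E + V:  V = E + V
Step 3: the rightmost non-terminal is V; apply V → x:  V = E + x
Step 4: the rightmost non-terminal is E; apply E → E + V:  V = E + V + x
Step 5: the rightmost non-terminal is V; apply V → y:  V = E + y + x
Step 6: the rightmost non-terminal is E; apply E → E + V:  V = E + V + y + x
Step 7: the rightmost non-terminal is V; apply V → x:  V = E + x + y + x
Step 8: the rightmost non-terminal is E; apply E → E + V:  V = E + V + x + y + x
Step 9: the rightmost non-terminal is V; apply V → y:  V = E + y + x + y + x
Step 10: the rightmost non-terminal is E; apply E → V:  V = V + y + x + y + x
Step 11: the rightmost non-terminal is V; apply V → y:  V = y + y + x + y + x
Step 12: the rightmost non-terminal is V; apply V → x:  x = y + y + x + y + x

Final answer: S ⇒ V = E ⇒ V = E + V ⇒ V = E + x ⇒ V = E + V + x ⇒ V = E + y + x ⇒ V = E + V + y + x ⇒ V = E + x + y + x ⇒ V = E + V + x + y + x ⇒ V = E + y + x + y + x ⇒ V = V + y + x + y + x ⇒ V = y + y + x + y + x ⇒ x = y + y + x + y + x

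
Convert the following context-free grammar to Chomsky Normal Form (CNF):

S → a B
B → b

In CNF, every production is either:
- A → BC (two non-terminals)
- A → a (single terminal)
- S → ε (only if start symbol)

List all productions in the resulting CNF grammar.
The grammar has no ε-productions or unit productions to eliminate.
S → a B has terminal a in a right-hand side of length ≥ 2: introduce T_a → a and use T_a in place of a.
B → b is already in CNF (single terminal) – keep it.
S → a B becomes S → T_a B.
Resulting CNF grammar (3 productions): T_a → a; B → b; S → T_a B

Final answer: T_a → a; B → b; S → T_a B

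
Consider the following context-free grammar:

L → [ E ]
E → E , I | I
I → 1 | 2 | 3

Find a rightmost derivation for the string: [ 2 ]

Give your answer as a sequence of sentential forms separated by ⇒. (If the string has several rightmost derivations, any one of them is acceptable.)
Start with L.
Step 1: the rightmost non-terminal is L; apply L → [ E ]:  [ E ]
Step 2: the rightmost non-terminal is E; apply E → I:  [ I ]
Step 3: the rightmost non-terminal is I; apply I → 2:  [ 2 ]

Final answer: L ⇒ [ E ] ⇒ [ I ] ⇒ [ 2 ]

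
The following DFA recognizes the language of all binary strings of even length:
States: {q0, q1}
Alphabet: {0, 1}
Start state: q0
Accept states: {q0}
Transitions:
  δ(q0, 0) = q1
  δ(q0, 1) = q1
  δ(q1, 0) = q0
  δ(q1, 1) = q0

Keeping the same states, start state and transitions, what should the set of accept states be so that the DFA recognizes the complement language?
The DFA is complete (every state has a transition on every symbol), so the complement
is recognized by the same DFA with accepting and non-accepting states swapped.
Original accept states: {q0}
Complement accept states = All states - Original accept states
= {q0, q1} - {q0}
= {q1}
Complement language: strings of ODD length

Final answer: {q1}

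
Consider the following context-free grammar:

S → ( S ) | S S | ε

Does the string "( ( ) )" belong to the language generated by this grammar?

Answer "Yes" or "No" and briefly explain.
A derivation exists: S ⇒ ( S ) ⇒ ( ( S ) ) ⇒ ( ( ) ) (using S → ( S ) twice, then S → ε).

Final answer: Yes - a valid derivation exists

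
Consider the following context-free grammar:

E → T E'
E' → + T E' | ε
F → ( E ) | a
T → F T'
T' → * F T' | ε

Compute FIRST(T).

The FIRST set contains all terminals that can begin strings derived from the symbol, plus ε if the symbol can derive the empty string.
FIRST(F): F → ( E ) contributes '(' and F → a contributes 'a', so FIRST(F) = {(, a}. F is not nullable.
FIRST(T): T → F T' begins with F, and F is not nullable, so FIRST(T) = FIRST(F) = {(, a}.

Final answer: {(, a}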